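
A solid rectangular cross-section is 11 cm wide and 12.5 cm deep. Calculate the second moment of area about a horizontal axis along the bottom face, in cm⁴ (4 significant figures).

I_base ≈ 7161 cm⁴

The section: 11 × 12.5, A = 137.5 cm², y = 6.25 cm, Ī = 1790.36 cm⁴.
Transfer it to the bottom edge using Ī + A·d² with d = y − 0:
  the section: d = 6.25 cm → contributes +7161.46 cm⁴
Total I = 7161.46 cm⁴.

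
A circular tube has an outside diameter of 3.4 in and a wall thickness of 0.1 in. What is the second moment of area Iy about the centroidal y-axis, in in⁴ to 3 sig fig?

Break the section into simple shapes (no overlaps), measuring from the bottom-left corner of the bounding box.
Outer circle: ⌀3.4, A = 9.0792 in², x = 1.7 in, Ī = 6.5597 in⁴.
Bore (subtracted): ⌀3.2, A = 8.0425 in², x = 1.7 in, Ī = 5.1472 in⁴.
By symmetry the centroid is at mid-width, x̄ = 1.7 in.
All pieces are centred on the centroidal y-axis, so I = ΣĪ (holes subtracted) = 1.4125 in⁴.

Iy ≈ 1.41 in⁴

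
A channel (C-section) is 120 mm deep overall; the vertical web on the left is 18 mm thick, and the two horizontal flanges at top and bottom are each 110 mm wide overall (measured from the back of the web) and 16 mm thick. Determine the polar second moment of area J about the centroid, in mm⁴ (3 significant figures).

J ≈ 1.65 × 10⁷ mm⁴

Treat the section as a set of non-overlapping primitives; coordinates are from the bounding-box lower-left.
Web: 18 × 120, A = 2 160 mm², y = 60 mm, Ī = 2 592 000 mm⁴.
Top flange (beyond web): 92 × 16, A = 1 472 mm², y = 112 mm, Ī = 31 403 mm⁴.
Bottom flange (beyond web): 92 × 16, A = 1 472 mm², y = 8 mm, Ī = 31 403 mm⁴.
By symmetry the centroid is at mid-height, ȳ = 60 mm.
Transfer each piece to the centroidal x-axis using Ī + A·d² with d = y − 60:
  web: d = 0 mm → contributes +2 592 000 mm⁴
  top flange (beyond web): d = 52 mm → contributes +4 011 691 mm⁴
  bottom flange (beyond web): d = -52 mm → contributes +4 011 691 mm⁴
Total I = 10 615 381 mm⁴.
For the y-axis: x̄ = 40.724 mm.
Repeating about the centroidal y-axis gives I_y = 5 903 649 mm⁴.
Polar second moment: J = I_x + I_y = 16 519 030 mm⁴.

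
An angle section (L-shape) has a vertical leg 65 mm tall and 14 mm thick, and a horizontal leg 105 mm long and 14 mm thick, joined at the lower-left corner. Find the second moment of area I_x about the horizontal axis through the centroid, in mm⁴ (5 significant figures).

I_x ≈ 6.8638 × 10⁵ mm⁴

Split into non-overlapping primitives; take the origin at the lower-left of the bounding box.
Vertical leg: 14 × 65, A = 910 mm², y = 32.5 mm, Ī = 320395.8 mm⁴.
Horizontal leg (remainder): 91 × 14, A = 1 274 mm², y = 7 mm, Ī = 20808.67 mm⁴.
Centroid: ȳ = ΣA·y / ΣA = 17.625 mm.
Transfer each piece to the horizontal axis through the centroid using Ī + A·d² with d = y − 17.625:
  vertical leg: d = 14.875 mm → contributes +521747.6 mm⁴
  horizontal leg (remainder): d = -10.625 mm → contributes +164631.3 mm⁴
Total I = 686378.9 mm⁴.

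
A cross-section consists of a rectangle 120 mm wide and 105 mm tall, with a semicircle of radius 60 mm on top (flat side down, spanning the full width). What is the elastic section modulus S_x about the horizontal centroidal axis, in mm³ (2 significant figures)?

Split into non-overlapping primitives; take the origin at the lower-left of the bounding box.
Rectangular body: 120 × 105, A = 12 600 mm², y = 52.5 mm, Ī = 11 576 250 mm⁴.
Semicircular cap: semicircle r = 60, A = 5 655 mm², y = 130.5 mm, Ī = 1 422 450 mm⁴.
Centroid: ȳ = ΣA·y / ΣA = 76.65 mm.
Transfer each piece to the horizontal centroidal axis using Ī + A·d² with d = y − 76.65:
  rectangular body: d = -24.15 mm → contributes +18 925 703 mm⁴
  semicircular cap: d = 53.81 mm → contributes +17 798 274 mm⁴
Total I = 36 723 977 mm⁴.
Extreme fibre distance c = 88.35 mm; S = I/c = 415 671 mm³.

S_x ≈ 4.2 × 10⁵ mm³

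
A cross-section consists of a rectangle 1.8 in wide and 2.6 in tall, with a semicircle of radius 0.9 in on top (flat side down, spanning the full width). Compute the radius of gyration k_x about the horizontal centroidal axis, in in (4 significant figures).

Treat the section as a set of non-overlapping primitives; coordinates are from the bounding-box lower-left.
Rectangular body: 1.8 × 2.6, A = 4.68 in², y = 1.3 in, Ī = 2.6364 in⁴.
Semicircular cap: semicircle r = 0.9, A = 1.27235 in², y = 2.98197 in, Ī = 0.0720115 in⁴.
Centroid: ȳ = ΣA·y / ΣA = 1.65953 in.
Transfer each piece to the horizontal centroidal axis using Ī + A·d² with d = y − 1.65953:
  rectangular body: d = -0.35953 in → contributes +3.24135 in⁴
  semicircular cap: d = 1.32244 in → contributes +2.29715 in⁴
Total I = 5.5385 in⁴.
Radius of gyration: k = √(I/A) = √(5.5385 / 5.95235) = 0.964611 in.

k_x ≈ 0.9646 in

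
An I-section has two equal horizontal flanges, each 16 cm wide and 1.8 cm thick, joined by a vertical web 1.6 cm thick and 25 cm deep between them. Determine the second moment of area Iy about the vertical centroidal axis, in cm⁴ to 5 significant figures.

Iy ≈ 1237.3 cm⁴

Break the section into simple shapes (no overlaps), measuring from the bottom-left corner of the bounding box.
Bottom flange: 16 × 1.8, A = 28.8 cm², x = 8 cm, Ī = 614.4 cm⁴.
Web: 1.6 × 25, A = 40 cm², x = 8 cm, Ī = 8.533333 cm⁴.
Top flange: 16 × 1.8, A = 28.8 cm², x = 8 cm, Ī = 614.4 cm⁴.
By symmetry the centroid is at mid-width, x̄ = 8 cm.
All pieces are centred on the vertical centroidal axis, so I = ΣĪ = 1237.333 cm⁴.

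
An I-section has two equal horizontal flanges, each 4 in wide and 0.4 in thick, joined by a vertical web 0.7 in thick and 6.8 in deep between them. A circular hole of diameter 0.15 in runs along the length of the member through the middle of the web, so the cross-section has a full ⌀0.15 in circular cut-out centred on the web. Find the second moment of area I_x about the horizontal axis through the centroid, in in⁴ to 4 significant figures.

I_x ≈ 59.86 in⁴

Break the section into simple shapes (no overlaps), measuring from the bottom-left corner of the bounding box.
Bottom flange: 4 × 0.4, A = 1.6 in², y = 0.2 in, Ī = 0.0213333 in⁴.
Web: 0.7 × 6.8, A = 4.76 in², y = 3.8 in, Ī = 18.3419 in⁴.
Top flange: 4 × 0.4, A = 1.6 in², y = 7.4 in, Ī = 0.0213333 in⁴.
Hole (subtracted): ⌀0.15, A = 0.0176715 in², y = 3.8 in, Ī = 0.0000248505 in⁴.
By symmetry the centroid is at mid-height, ȳ = 3.8 in.
Transfer each piece to the horizontal axis through the centroid using Ī + A·d² with d = y − 3.8:
  bottom flange: d = -3.6 in → contributes +20.7573 in⁴
  web: d = 0 in → contributes +18.3419 in⁴
  top flange: d = 3.6 in → contributes +20.7573 in⁴
  hole: d = 0 in → contributes −0.0000248505 in⁴
Total I = 59.8565 in⁴.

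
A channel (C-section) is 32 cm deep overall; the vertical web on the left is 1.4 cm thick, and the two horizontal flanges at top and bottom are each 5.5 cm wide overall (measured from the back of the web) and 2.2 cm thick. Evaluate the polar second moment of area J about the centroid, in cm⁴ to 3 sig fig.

Decompose the section into non-overlapping parts with the origin at the bottom-left of its bounding rectangle.
Web: 1.4 × 32, A = 44.8 cm², y = 16 cm, Ī = 3822.9 cm⁴.
Top flange (beyond web): 4.1 × 2.2, A = 9.02 cm², y = 30.9 cm, Ī = 3.6381 cm⁴.
Bottom flange (beyond web): 4.1 × 2.2, A = 9.02 cm², y = 1.1 cm, Ī = 3.6381 cm⁴.
By symmetry the centroid is at mid-height, ȳ = 16 cm.
Transfer each piece to the centroidal x-axis using Ī + A·d² with d = y − 16:
  web: d = 0 cm → contributes +3822.9 cm⁴
  top flange (beyond web): d = 14.9 cm → contributes +2006.2 cm⁴
  bottom flange (beyond web): d = -14.9 cm → contributes +2006.2 cm⁴
Total I = 7835.3 cm⁴.
For the y-axis: x̄ = 1.4895 cm.
Repeating about the centroidal y-axis gives I_y = 129.85 cm⁴.
Polar second moment: J = I_x + I_y = 7965.1 cm⁴.

J ≈ 7970 cm⁴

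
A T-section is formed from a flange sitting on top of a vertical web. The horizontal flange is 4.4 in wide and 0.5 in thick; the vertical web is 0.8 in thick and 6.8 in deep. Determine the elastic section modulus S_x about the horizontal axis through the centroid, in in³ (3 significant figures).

Decompose the section into non-overlapping parts with the origin at the bottom-left of its bounding rectangle.
Flange: 4.4 × 0.5, A = 2.2 in², y = 7.05 in, Ī = 0.045833 in⁴.
Web: 0.8 × 6.8, A = 5.44 in², y = 3.4 in, Ī = 20.962 in⁴.
Centroid: ȳ = ΣA·y / ΣA = 4.451 in.
Transfer each piece to the horizontal axis through the centroid using Ī + A·d² with d = y − 4.451:
  flange: d = 2.599 in → contributes +14.906 in⁴
  web: d = -1.051 in → contributes +26.972 in⁴
Total I = 41.878 in⁴.
Extreme fibre distance c = 4.451 in; S = I/c = 9.4085 in³.

S_x ≈ 9.41 in³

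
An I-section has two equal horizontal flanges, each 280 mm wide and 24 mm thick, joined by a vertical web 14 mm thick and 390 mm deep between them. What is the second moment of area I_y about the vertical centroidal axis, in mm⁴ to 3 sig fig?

I_y ≈ 8.79 × 10⁷ mm⁴

Decompose the section into non-overlapping parts with the origin at the bottom-left of its bounding rectangle.
Bottom flange: 280 × 24, A = 6 720 mm², x = 140 mm, Ī = 43 904 000 mm⁴.
Web: 14 × 390, A = 5 460 mm², x = 140 mm, Ī = 89 180 mm⁴.
Top flange: 280 × 24, A = 6 720 mm², x = 140 mm, Ī = 43 904 000 mm⁴.
By symmetry the centroid is at mid-width, x̄ = 140 mm.
All pieces are centred on the vertical centroidal axis, so I = ΣĪ = 87 897 180 mm⁴.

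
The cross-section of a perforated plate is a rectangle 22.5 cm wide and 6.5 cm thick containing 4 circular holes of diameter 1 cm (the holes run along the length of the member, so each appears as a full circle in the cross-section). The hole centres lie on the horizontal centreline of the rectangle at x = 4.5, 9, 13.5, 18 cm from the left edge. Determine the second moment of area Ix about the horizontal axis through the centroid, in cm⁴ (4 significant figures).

Ix ≈ 514.7 cm⁴

Break the section into simple shapes (no overlaps), measuring from the bottom-left corner of the bounding box.
Plate: 22.5 × 6.5, A = 146.25 cm², y = 3.25 cm, Ī = 514.922 cm⁴.
Hole 1 (subtracted): ⌀1, A = 0.785398 cm², y = 3.25 cm, Ī = 0.0490874 cm⁴.
Hole 2 (subtracted): ⌀1, A = 0.785398 cm², y = 3.25 cm, Ī = 0.0490874 cm⁴.
Hole 3 (subtracted): ⌀1, A = 0.785398 cm², y = 3.25 cm, Ī = 0.0490874 cm⁴.
Hole 4 (subtracted): ⌀1, A = 0.785398 cm², y = 3.25 cm, Ī = 0.0490874 cm⁴.
By symmetry the centroid is at mid-height, ȳ = 3.25 cm.
All pieces are centred on the horizontal axis through the centroid, so I = ΣĪ (holes subtracted) = 514.726 cm⁴.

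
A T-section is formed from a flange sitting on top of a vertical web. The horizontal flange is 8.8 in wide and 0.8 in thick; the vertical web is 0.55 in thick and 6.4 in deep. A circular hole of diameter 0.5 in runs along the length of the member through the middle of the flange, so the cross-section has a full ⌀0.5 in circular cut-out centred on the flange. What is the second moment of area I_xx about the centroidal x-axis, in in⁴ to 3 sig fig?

I_xx ≈ 42.5 in⁴

Treat the section as a set of non-overlapping primitives; coordinates are from the bounding-box lower-left.
Flange: 8.8 × 0.8, A = 7.04 in², y = 6.8 in, Ī = 0.37547 in⁴.
Web: 0.55 × 6.4, A = 3.52 in², y = 3.2 in, Ī = 12.015 in⁴.
Hole (subtracted): ⌀0.5, A = 0.19635 in², y = 6.8 in, Ī = 0.003068 in⁴.
Centroid: ȳ = ΣA·y / ΣA = 5.5773 in.
Transfer each piece to the centroidal x-axis using Ī + A·d² with d = y − 5.5773:
  flange: d = 1.2227 in → contributes +10.901 in⁴
  web: d = -2.3773 in → contributes +31.908 in⁴
  hole: d = 1.2227 in → contributes −0.29663 in⁴
Total I = 42.512 in⁴.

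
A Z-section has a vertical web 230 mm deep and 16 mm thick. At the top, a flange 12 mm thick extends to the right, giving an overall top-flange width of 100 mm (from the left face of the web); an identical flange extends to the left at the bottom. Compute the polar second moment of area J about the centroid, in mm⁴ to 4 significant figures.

Break the section into simple shapes (no overlaps), measuring from the bottom-left corner of the bounding box.
Web: 16 × 230, A = 3 680 mm², y = 115 mm, Ī = 16 222 667 mm⁴.
Top flange (beyond web): 84 × 12, A = 1 008 mm², y = 224 mm, Ī = 12 096 mm⁴.
Bottom flange (beyond web): 84 × 12, A = 1 008 mm², y = 6 mm, Ī = 12 096 mm⁴.
Centroid: ȳ = ΣA·y / ΣA = 115 mm.
Transfer each piece to the centroidal x-axis using Ī + A·d² with d = y − 115:
  web: d = 0 mm → contributes +16 222 667 mm⁴
  top flange (beyond web): d = 109 mm → contributes +11 988 144 mm⁴
  bottom flange (beyond web): d = -109 mm → contributes +11 988 144 mm⁴
Total I = 40 198 955 mm⁴.
For the y-axis: x̄ = 92 mm.
Repeating about the centroidal y-axis gives I_y = 6 303 915 mm⁴.
Polar second moment: J = I_x + I_y = 46 502 869 mm⁴.

J ≈ 4.650 × 10⁷ mm⁴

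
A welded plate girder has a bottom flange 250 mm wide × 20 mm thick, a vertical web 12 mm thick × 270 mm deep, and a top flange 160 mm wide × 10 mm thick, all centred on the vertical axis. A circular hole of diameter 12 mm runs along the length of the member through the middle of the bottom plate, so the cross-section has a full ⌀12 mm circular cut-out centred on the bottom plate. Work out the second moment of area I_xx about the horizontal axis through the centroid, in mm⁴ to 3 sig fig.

Split into non-overlapping primitives; take the origin at the lower-left of the bounding box.
Bottom plate: 250 × 20, A = 5 000 mm², y = 10 mm, Ī = 166 667 mm⁴.
Web plate: 12 × 270, A = 3 240 mm², y = 155 mm, Ī = 19 683 000 mm⁴.
Top plate: 160 × 10, A = 1 600 mm², y = 295 mm, Ī = 13 333 mm⁴.
Hole (subtracted): ⌀12, A = 113.1 mm², y = 10 mm, Ī = 1017.9 mm⁴.
Centroid: ȳ = ΣA·y / ΣA = 105.18 mm.
Transfer each piece to the horizontal axis through the centroid using Ī + A·d² with d = y − 105.18:
  bottom plate: d = -95.179 mm → contributes +45 462 183 mm⁴
  web plate: d = 49.821 mm → contributes +27 725 004 mm⁴
  top plate: d = 189.82 mm → contributes +57 664 357 mm⁴
  hole: d = -95.179 mm → contributes −1 025 578 mm⁴
Total I = 129 825 966 mm⁴.

I_xx ≈ 1.30 × 10⁸ mm⁴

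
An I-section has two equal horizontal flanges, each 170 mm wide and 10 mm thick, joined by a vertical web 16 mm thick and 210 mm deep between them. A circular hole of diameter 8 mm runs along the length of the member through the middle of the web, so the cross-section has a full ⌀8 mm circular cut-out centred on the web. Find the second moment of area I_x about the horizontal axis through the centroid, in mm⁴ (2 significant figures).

Split into non-overlapping primitives; take the origin at the lower-left of the bounding box.
Bottom flange: 170 × 10, A = 1 700 mm², y = 5 mm, Ī = 14 167 mm⁴.
Web: 16 × 210, A = 3 360 mm², y = 115 mm, Ī = 12 348 000 mm⁴.
Top flange: 170 × 10, A = 1 700 mm², y = 225 mm, Ī = 14 167 mm⁴.
Hole (subtracted): ⌀8, A = 50.27 mm², y = 115 mm, Ī = 201.1 mm⁴.
By symmetry the centroid is at mid-height, ȳ = 115 mm.
Transfer each piece to the horizontal axis through the centroid using Ī + A·d² with d = y − 115:
  bottom flange: d = -110 mm → contributes +20 584 167 mm⁴
  web: d = 0 mm → contributes +12 348 000 mm⁴
  top flange: d = 110 mm → contributes +20 584 167 mm⁴
  hole: d = 0 mm → contributes −201.1 mm⁴
Total I = 53 516 132 mm⁴.

I_x ≈ 5.4 × 10⁷ mm⁴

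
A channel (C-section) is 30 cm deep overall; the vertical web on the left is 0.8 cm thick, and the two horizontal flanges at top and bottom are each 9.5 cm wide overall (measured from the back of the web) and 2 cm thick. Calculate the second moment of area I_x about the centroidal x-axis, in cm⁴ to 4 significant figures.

I_x ≈ 8632 cm⁴

Treat the section as a set of non-overlapping primitives; coordinates are from the bounding-box lower-left.
Web: 0.8 × 30, A = 24 cm², y = 15 cm, Ī = 1 800 cm⁴.
Top flange (beyond web): 8.7 × 2, A = 17.4 cm², y = 29 cm, Ī = 5.8 cm⁴.
Bottom flange (beyond web): 8.7 × 2, A = 17.4 cm², y = 1 cm, Ī = 5.8 cm⁴.
By symmetry the centroid is at mid-height, ȳ = 15 cm.
Transfer each piece to the centroidal x-axis using Ī + A·d² with d = y − 15:
  web: d = 0 cm → contributes +1 800 cm⁴
  top flange (beyond web): d = 14 cm → contributes +3416.2 cm⁴
  bottom flange (beyond web): d = -14 cm → contributes +3416.2 cm⁴
Total I = 8632.4 cm⁴.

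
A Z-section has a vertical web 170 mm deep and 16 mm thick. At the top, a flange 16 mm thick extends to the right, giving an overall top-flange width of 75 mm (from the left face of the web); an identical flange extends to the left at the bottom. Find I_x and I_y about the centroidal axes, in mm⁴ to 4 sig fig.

Break the section into simple shapes (no overlaps), measuring from the bottom-left corner of the bounding box.
Web: 16 × 170, A = 2 720 mm², y = 85 mm, Ī = 6 550 667 mm⁴.
Top flange (beyond web): 59 × 16, A = 944 mm², y = 162 mm, Ī = 20138.7 mm⁴.
Bottom flange (beyond web): 59 × 16, A = 944 mm², y = 8 mm, Ī = 20138.7 mm⁴.
Centroid: ȳ = ΣA·y / ΣA = 85 mm.
Transfer each piece to the centroidal x-axis using Ī + A·d² with d = y − 85:
  web: d = 0 mm → contributes +6 550 667 mm⁴
  top flange (beyond web): d = 77 mm → contributes +5 617 115 mm⁴
  bottom flange (beyond web): d = -77 mm → contributes +5 617 115 mm⁴
Total I = 17 784 896 mm⁴.
For the y-axis: x̄ = 67 mm.
Repeating about the centroidal y-axis gives I_y = 3 260 704 mm⁴.

I_x ≈ 1.778 × 10⁷ mm⁴, I_y ≈ 3.261 × 10⁶ mm⁴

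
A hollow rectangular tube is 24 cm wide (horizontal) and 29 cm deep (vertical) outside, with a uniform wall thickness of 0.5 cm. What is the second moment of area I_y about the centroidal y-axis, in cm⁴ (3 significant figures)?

Break the section into simple shapes (no overlaps), measuring from the bottom-left corner of the bounding box.
Outer rectangle: 24 × 29, A = 696 cm², x = 12 cm, Ī = 33 408 cm⁴.
Inner void (subtracted): 23 × 28, A = 644 cm², x = 12 cm, Ī = 28 390 cm⁴.
By symmetry the centroid is at mid-width, x̄ = 12 cm.
All pieces are centred on the centroidal y-axis, so I = ΣĪ (holes subtracted) = 5018.3 cm⁴.

I_y ≈ 5020 cm⁴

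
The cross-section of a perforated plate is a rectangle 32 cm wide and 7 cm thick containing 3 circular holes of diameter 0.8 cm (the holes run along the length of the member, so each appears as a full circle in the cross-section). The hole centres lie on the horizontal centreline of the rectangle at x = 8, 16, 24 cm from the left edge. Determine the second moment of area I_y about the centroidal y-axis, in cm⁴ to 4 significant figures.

Break the section into simple shapes (no overlaps), measuring from the bottom-left corner of the bounding box.
Plate: 32 × 7, A = 224 cm², x = 16 cm, Ī = 19114.7 cm⁴.
Hole 1 (subtracted): ⌀0.8, A = 0.502655 cm², x = 8 cm, Ī = 0.0201062 cm⁴.
Hole 2 (subtracted): ⌀0.8, A = 0.502655 cm², x = 16 cm, Ī = 0.0201062 cm⁴.
Hole 3 (subtracted): ⌀0.8, A = 0.502655 cm², x = 24 cm, Ī = 0.0201062 cm⁴.
By symmetry the centroid is at mid-width, x̄ = 16 cm.
Transfer each piece to the centroidal y-axis using Ī + A·d² with d = x − 16:
  plate: d = 0 cm → contributes +19114.7 cm⁴
  hole 1: d = -8 cm → contributes −32.19 cm⁴
  hole 2: d = 0 cm → contributes −0.0201062 cm⁴
  hole 3: d = 8 cm → contributes −32.19 cm⁴
Total I = 19050.3 cm⁴.

I_y ≈ 1.905 × 10⁴ cm⁴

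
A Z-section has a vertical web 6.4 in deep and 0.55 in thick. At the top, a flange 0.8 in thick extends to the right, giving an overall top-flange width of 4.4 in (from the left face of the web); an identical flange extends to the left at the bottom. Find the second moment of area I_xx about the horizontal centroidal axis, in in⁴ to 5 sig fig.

I_xx ≈ 60.638 in⁴

Split into non-overlapping primitives; take the origin at the lower-left of the bounding box.
Web: 0.55 × 6.4, A = 3.52 in², y = 3.2 in, Ī = 12.01493 in⁴.
Top flange (beyond web): 3.85 × 0.8, A = 3.08 in², y = 6 in, Ī = 0.1642667 in⁴.
Bottom flange (beyond web): 3.85 × 0.8, A = 3.08 in², y = 0.4 in, Ī = 0.1642667 in⁴.
Centroid: ȳ = ΣA·y / ΣA = 3.2 in.
Transfer each piece to the horizontal centroidal axis using Ī + A·d² with d = y − 3.2:
  web: d = 0 in → contributes +12.01493 in⁴
  top flange (beyond web): d = 2.8 in → contributes +24.31147 in⁴
  bottom flange (beyond web): d = -2.8 in → contributes +24.31147 in⁴
Total I = 60.63787 in⁴.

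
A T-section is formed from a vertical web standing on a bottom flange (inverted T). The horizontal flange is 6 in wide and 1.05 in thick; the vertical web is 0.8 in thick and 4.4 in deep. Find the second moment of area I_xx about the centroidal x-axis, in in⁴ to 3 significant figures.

Decompose the section into non-overlapping parts with the origin at the bottom-left of its bounding rectangle.
Flange: 6 × 1.05, A = 6.3 in², y = 0.525 in, Ī = 0.57881 in⁴.
Web: 0.8 × 4.4, A = 3.52 in², y = 3.25 in, Ī = 5.6789 in⁴.
Centroid: ȳ = ΣA·y / ΣA = 1.5018 in.
Transfer each piece to the centroidal x-axis using Ī + A·d² with d = y − 1.5018:
  flange: d = -0.97678 in → contributes +6.5897 in⁴
  web: d = 1.7482 in → contributes +16.437 in⁴
Total I = 23.027 in⁴.

I_xx ≈ 23.0 in⁴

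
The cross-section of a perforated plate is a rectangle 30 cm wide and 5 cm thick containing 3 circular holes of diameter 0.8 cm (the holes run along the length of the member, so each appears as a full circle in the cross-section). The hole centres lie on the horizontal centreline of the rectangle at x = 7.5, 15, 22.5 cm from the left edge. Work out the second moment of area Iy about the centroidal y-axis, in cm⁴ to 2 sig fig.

Decompose the section into non-overlapping parts with the origin at the bottom-left of its bounding rectangle.
Plate: 30 × 5, A = 150 cm², x = 15 cm, Ī = 11 250 cm⁴.
Hole 1 (subtracted): ⌀0.8, A = 0.5027 cm², x = 7.5 cm, Ī = 0.02011 cm⁴.
Hole 2 (subtracted): ⌀0.8, A = 0.5027 cm², x = 15 cm, Ī = 0.02011 cm⁴.
Hole 3 (subtracted): ⌀0.8, A = 0.5027 cm², x = 22.5 cm, Ī = 0.02011 cm⁴.
By symmetry the centroid is at mid-width, x̄ = 15 cm.
Transfer each piece to the centroidal y-axis using Ī + A·d² with d = x − 15:
  plate: d = 0 cm → contributes +11 250 cm⁴
  hole 1: d = -7.5 cm → contributes −28.29 cm⁴
  hole 2: d = 0 cm → contributes −0.02011 cm⁴
  hole 3: d = 7.5 cm → contributes −28.29 cm⁴
Total I = 11 193 cm⁴.

Iy ≈ 1.1 × 10⁴ cm⁴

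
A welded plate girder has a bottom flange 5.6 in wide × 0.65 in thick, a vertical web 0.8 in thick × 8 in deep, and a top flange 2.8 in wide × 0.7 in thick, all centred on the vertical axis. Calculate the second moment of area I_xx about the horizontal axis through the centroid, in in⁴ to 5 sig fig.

Treat the section as a set of non-overlapping primitives; coordinates are from the bounding-box lower-left.
Bottom plate: 5.6 × 0.65, A = 3.64 in², y = 0.325 in, Ī = 0.1281583 in⁴.
Web plate: 0.8 × 8, A = 6.4 in², y = 4.65 in, Ī = 34.13333 in⁴.
Top plate: 2.8 × 0.7, A = 1.96 in², y = 9 in, Ī = 0.08003333 in⁴.
Centroid: ȳ = ΣA·y / ΣA = 4.048583 in.
Transfer each piece to the horizontal axis through the centroid using Ī + A·d² with d = y − 4.048583:
  bottom plate: d = -3.723583 in → contributes +50.59702 in⁴
  web plate: d = 0.6014167 in → contributes +36.44823 in⁴
  top plate: d = 4.951417 in → contributes +48.13243 in⁴
Total I = 135.1777 in⁴.

I_xx ≈ 135.18 in⁴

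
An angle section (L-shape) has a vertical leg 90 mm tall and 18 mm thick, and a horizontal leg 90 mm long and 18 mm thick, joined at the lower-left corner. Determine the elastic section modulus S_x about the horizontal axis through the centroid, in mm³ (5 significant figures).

Treat the section as a set of non-overlapping primitives; coordinates are from the bounding-box lower-left.
Vertical leg: 18 × 90, A = 1 620 mm², y = 45 mm, Ī = 1 093 500 mm⁴.
Horizontal leg (remainder): 72 × 18, A = 1 296 mm², y = 9 mm, Ī = 34 992 mm⁴.
Centroid: ȳ = ΣA·y / ΣA = 29 mm.
Transfer each piece to the horizontal axis through the centroid using Ī + A·d² with d = y − 29:
  vertical leg: d = 16 mm → contributes +1 508 220 mm⁴
  horizontal leg (remainder): d = -20 mm → contributes +553 392 mm⁴
Total I = 2 061 612 mm⁴.
Extreme fibre distance c = 61 mm; S = I/c = 33796.92 mm³.

S_x ≈ 3.3797 × 10⁴ mm³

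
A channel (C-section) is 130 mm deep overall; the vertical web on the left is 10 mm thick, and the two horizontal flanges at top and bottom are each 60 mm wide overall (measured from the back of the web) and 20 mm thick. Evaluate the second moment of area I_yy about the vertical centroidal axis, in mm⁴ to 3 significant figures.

Treat the section as a set of non-overlapping primitives; coordinates are from the bounding-box lower-left.
Web: 10 × 130, A = 1 300 mm², x = 5 mm, Ī = 10 833 mm⁴.
Top flange (beyond web): 50 × 20, A = 1 000 mm², x = 35 mm, Ī = 208 333 mm⁴.
Bottom flange (beyond web): 50 × 20, A = 1 000 mm², x = 35 mm, Ī = 208 333 mm⁴.
Centroid: x̄ = ΣA·x / ΣA = 23.182 mm.
Transfer each piece to the vertical centroidal axis using Ī + A·d² with d = x − 23.182:
  web: d = -18.182 mm → contributes +440 585 mm⁴
  top flange (beyond web): d = 11.818 mm → contributes +348 003 mm⁴
  bottom flange (beyond web): d = 11.818 mm → contributes +348 003 mm⁴
Total I = 1 136 591 mm⁴.

I_yy ≈ 1.14 × 10⁶ mm⁴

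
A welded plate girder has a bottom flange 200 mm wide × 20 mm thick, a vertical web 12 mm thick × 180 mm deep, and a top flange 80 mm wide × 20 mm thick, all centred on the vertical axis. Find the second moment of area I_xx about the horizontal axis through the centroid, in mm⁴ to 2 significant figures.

Treat the section as a set of non-overlapping primitives; coordinates are from the bounding-box lower-left.
Bottom plate: 200 × 20, A = 4 000 mm², y = 10 mm, Ī = 133 333 mm⁴.
Web plate: 12 × 180, A = 2 160 mm², y = 110 mm, Ī = 5 832 000 mm⁴.
Top plate: 80 × 20, A = 1 600 mm², y = 210 mm, Ī = 53 333 mm⁴.
Centroid: ȳ = ΣA·y / ΣA = 79.07 mm.
Transfer each piece to the horizontal axis through the centroid using Ī + A·d² with d = y − 79.07:
  bottom plate: d = -69.07 mm → contributes +19 217 189 mm⁴
  web plate: d = 30.93 mm → contributes +7 898 107 mm⁴
  top plate: d = 130.9 mm → contributes +27 480 690 mm⁴
Total I = 54 595 986 mm⁴.

I_xx ≈ 5.5 × 10⁷ mm⁴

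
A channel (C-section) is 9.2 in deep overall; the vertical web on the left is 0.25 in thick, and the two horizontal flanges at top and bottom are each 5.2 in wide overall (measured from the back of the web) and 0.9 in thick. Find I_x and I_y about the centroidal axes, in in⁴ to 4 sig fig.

Break the section into simple shapes (no overlaps), measuring from the bottom-left corner of the bounding box.
Web: 0.25 × 9.2, A = 2.3 in², y = 4.6 in, Ī = 16.2227 in⁴.
Top flange (beyond web): 4.95 × 0.9, A = 4.455 in², y = 8.75 in, Ī = 0.300713 in⁴.
Bottom flange (beyond web): 4.95 × 0.9, A = 4.455 in², y = 0.45 in, Ī = 0.300713 in⁴.
By symmetry the centroid is at mid-height, ȳ = 4.6 in.
Transfer each piece to the centroidal x-axis using Ī + A·d² with d = y − 4.6:
  web: d = 0 in → contributes +16.2227 in⁴
  top flange (beyond web): d = 4.15 in → contributes +77.027 in⁴
  bottom flange (beyond web): d = -4.15 in → contributes +77.027 in⁴
Total I = 170.277 in⁴.
For the y-axis: x̄ = 2.19155 in.
Repeating about the centroidal y-axis gives I_y = 30.563 in⁴.

I_x ≈ 170.3 in⁴, I_y ≈ 30.56 in⁴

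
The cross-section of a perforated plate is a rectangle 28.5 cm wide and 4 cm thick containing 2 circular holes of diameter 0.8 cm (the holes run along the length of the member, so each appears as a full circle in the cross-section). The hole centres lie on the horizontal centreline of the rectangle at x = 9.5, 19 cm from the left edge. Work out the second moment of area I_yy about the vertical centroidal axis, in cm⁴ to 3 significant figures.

I_yy ≈ 7690 cm⁴

Decompose the section into non-overlapping parts with the origin at the bottom-left of its bounding rectangle.
Plate: 28.5 × 4, A = 114 cm², x = 14.25 cm, Ī = 7716.4 cm⁴.
Hole 1 (subtracted): ⌀0.8, A = 0.50265 cm², x = 9.5 cm, Ī = 0.020106 cm⁴.
Hole 2 (subtracted): ⌀0.8, A = 0.50265 cm², x = 19 cm, Ī = 0.020106 cm⁴.
By symmetry the centroid is at mid-width, x̄ = 14.25 cm.
Transfer each piece to the vertical centroidal axis using Ī + A·d² with d = x − 14.25:
  plate: d = 0 cm → contributes +7716.4 cm⁴
  hole 1: d = -4.75 cm → contributes −11.361 cm⁴
  hole 2: d = 4.75 cm → contributes −11.361 cm⁴
Total I = 7693.7 cm⁴.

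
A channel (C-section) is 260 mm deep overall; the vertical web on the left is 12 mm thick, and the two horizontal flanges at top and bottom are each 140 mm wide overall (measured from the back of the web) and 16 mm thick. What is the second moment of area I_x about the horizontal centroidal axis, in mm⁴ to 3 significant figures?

Decompose the section into non-overlapping parts with the origin at the bottom-left of its bounding rectangle.
Web: 12 × 260, A = 3 120 mm², y = 130 mm, Ī = 17 576 000 mm⁴.
Top flange (beyond web): 128 × 16, A = 2 048 mm², y = 252 mm, Ī = 43 691 mm⁴.
Bottom flange (beyond web): 128 × 16, A = 2 048 mm², y = 8 mm, Ī = 43 691 mm⁴.
By symmetry the centroid is at mid-height, ȳ = 130 mm.
Transfer each piece to the horizontal centroidal axis using Ī + A·d² with d = y − 130:
  web: d = 0 mm → contributes +17 576 000 mm⁴
  top flange (beyond web): d = 122 mm → contributes +30 526 123 mm⁴
  bottom flange (beyond web): d = -122 mm → contributes +30 526 123 mm⁴
Total I = 78 628 245 mm⁴.

I_x ≈ 7.86 × 10⁷ mm⁴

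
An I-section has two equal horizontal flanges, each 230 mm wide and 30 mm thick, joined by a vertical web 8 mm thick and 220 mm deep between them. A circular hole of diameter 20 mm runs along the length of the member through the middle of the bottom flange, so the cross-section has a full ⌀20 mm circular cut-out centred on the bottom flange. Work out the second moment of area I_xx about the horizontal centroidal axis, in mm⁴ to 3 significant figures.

I_xx ≈ 2.19 × 10⁸ mm⁴

Decompose the section into non-overlapping parts with the origin at the bottom-left of its bounding rectangle.
Bottom flange: 230 × 30, A = 6 900 mm², y = 15 mm, Ī = 517 500 mm⁴.
Web: 8 × 220, A = 1 760 mm², y = 140 mm, Ī = 7 098 667 mm⁴.
Top flange: 230 × 30, A = 6 900 mm², y = 265 mm, Ī = 517 500 mm⁴.
Hole (subtracted): ⌀20, A = 314.16 mm², y = 15 mm, Ī = 7 854 mm⁴.
Centroid: ȳ = ΣA·y / ΣA = 142.58 mm.
Transfer each piece to the horizontal centroidal axis using Ī + A·d² with d = y − 142.58:
  bottom flange: d = -127.58 mm → contributes +112 818 997 mm⁴
  web: d = -2.5758 mm → contributes +7 110 344 mm⁴
  top flange: d = 122.42 mm → contributes +103 932 561 mm⁴
  hole: d = -127.58 mm → contributes −5 120 978 mm⁴
Total I = 218 740 924 mm⁴.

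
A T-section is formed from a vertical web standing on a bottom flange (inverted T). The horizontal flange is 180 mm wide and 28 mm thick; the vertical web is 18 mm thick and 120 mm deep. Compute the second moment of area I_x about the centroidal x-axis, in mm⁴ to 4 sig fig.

Break the section into simple shapes (no overlaps), measuring from the bottom-left corner of the bounding box.
Flange: 180 × 28, A = 5 040 mm², y = 14 mm, Ī = 329 280 mm⁴.
Web: 18 × 120, A = 2 160 mm², y = 88 mm, Ī = 2 592 000 mm⁴.
Centroid: ȳ = ΣA·y / ΣA = 36.2 mm.
Transfer each piece to the centroidal x-axis using Ī + A·d² with d = y − 36.2:
  flange: d = -22.2 mm → contributes +2 813 194 mm⁴
  web: d = 51.8 mm → contributes +8 387 798 mm⁴
Total I = 11 200 992 mm⁴.

I_x ≈ 1.120 × 10⁷ mm⁴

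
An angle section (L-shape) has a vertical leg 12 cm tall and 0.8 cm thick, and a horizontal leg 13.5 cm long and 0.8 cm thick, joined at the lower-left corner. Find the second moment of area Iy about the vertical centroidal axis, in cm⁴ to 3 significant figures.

Decompose the section into non-overlapping parts with the origin at the bottom-left of its bounding rectangle.
Vertical leg: 0.8 × 12, A = 9.6 cm², x = 0.4 cm, Ī = 0.512 cm⁴.
Horizontal leg (remainder): 12.7 × 0.8, A = 10.16 cm², x = 7.15 cm, Ī = 136.56 cm⁴.
Centroid: x̄ = ΣA·x / ΣA = 3.8706 cm.
Transfer each piece to the vertical centroidal axis using Ī + A·d² with d = x − 3.8706:
  vertical leg: d = -3.4706 cm → contributes +116.15 cm⁴
  horizontal leg (remainder): d = 3.2794 cm → contributes +245.82 cm⁴
Total I = 361.97 cm⁴.

Iy ≈ 362 cm⁴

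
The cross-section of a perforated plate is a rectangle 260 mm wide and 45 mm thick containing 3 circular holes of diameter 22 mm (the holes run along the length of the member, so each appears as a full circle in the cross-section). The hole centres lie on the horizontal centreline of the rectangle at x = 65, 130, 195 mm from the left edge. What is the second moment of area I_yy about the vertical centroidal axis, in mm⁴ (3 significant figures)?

I_yy ≈ 6.27 × 10⁷ mm⁴

Break the section into simple shapes (no overlaps), measuring from the bottom-left corner of the bounding box.
Plate: 260 × 45, A = 11 700 mm², x = 130 mm, Ī = 65 910 000 mm⁴.
Hole 1 (subtracted): ⌀22, A = 380.13 mm², x = 65 mm, Ī = 11 499 mm⁴.
Hole 2 (subtracted): ⌀22, A = 380.13 mm², x = 130 mm, Ī = 11 499 mm⁴.
Hole 3 (subtracted): ⌀22, A = 380.13 mm², x = 195 mm, Ī = 11 499 mm⁴.
By symmetry the centroid is at mid-width, x̄ = 130 mm.
Transfer each piece to the vertical centroidal axis using Ī + A·d² with d = x − 130:
  plate: d = 0 mm → contributes +65 910 000 mm⁴
  hole 1: d = -65 mm → contributes −1 617 560 mm⁴
  hole 2: d = 0 mm → contributes −11 499 mm⁴
  hole 3: d = 65 mm → contributes −1 617 560 mm⁴
Total I = 62 663 382 mm⁴.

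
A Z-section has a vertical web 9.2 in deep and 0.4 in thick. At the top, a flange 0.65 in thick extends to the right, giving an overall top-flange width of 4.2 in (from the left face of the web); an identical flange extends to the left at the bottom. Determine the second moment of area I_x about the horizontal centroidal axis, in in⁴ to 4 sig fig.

Break the section into simple shapes (no overlaps), measuring from the bottom-left corner of the bounding box.
Web: 0.4 × 9.2, A = 3.68 in², y = 4.6 in, Ī = 25.9563 in⁴.
Top flange (beyond web): 3.8 × 0.65, A = 2.47 in², y = 8.875 in, Ī = 0.0869646 in⁴.
Bottom flange (beyond web): 3.8 × 0.65, A = 2.47 in², y = 0.325 in, Ī = 0.0869646 in⁴.
Centroid: ȳ = ΣA·y / ΣA = 4.6 in.
Transfer each piece to the horizontal centroidal axis using Ī + A·d² with d = y − 4.6:
  web: d = 0 in → contributes +25.9563 in⁴
  top flange (beyond web): d = 4.275 in → contributes +45.2278 in⁴
  bottom flange (beyond web): d = -4.275 in → contributes +45.2278 in⁴
Total I = 116.412 in⁴.

I_x ≈ 116.4 in⁴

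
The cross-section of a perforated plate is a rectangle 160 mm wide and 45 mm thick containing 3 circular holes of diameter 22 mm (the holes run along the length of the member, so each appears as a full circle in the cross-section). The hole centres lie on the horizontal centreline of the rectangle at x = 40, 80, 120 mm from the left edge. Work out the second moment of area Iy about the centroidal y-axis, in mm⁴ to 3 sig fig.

Iy ≈ 1.41 × 10⁷ mm⁴

Decompose the section into non-overlapping parts with the origin at the bottom-left of its bounding rectangle.
Plate: 160 × 45, A = 7 200 mm², x = 80 mm, Ī = 15 360 000 mm⁴.
Hole 1 (subtracted): ⌀22, A = 380.13 mm², x = 40 mm, Ī = 11 499 mm⁴.
Hole 2 (subtracted): ⌀22, A = 380.13 mm², x = 80 mm, Ī = 11 499 mm⁴.
Hole 3 (subtracted): ⌀22, A = 380.13 mm², x = 120 mm, Ī = 11 499 mm⁴.
By symmetry the centroid is at mid-width, x̄ = 80 mm.
Transfer each piece to the centroidal y-axis using Ī + A·d² with d = x − 80:
  plate: d = 0 mm → contributes +15 360 000 mm⁴
  hole 1: d = -40 mm → contributes −619 711 mm⁴
  hole 2: d = 0 mm → contributes −11 499 mm⁴
  hole 3: d = 40 mm → contributes −619 711 mm⁴
Total I = 14 109 078 mm⁴.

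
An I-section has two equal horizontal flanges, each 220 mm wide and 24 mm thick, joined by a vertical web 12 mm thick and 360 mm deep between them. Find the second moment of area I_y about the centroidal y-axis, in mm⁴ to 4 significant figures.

Split into non-overlapping primitives; take the origin at the lower-left of the bounding box.
Bottom flange: 220 × 24, A = 5 280 mm², x = 110 mm, Ī = 21 296 000 mm⁴.
Web: 12 × 360, A = 4 320 mm², x = 110 mm, Ī = 51 840 mm⁴.
Top flange: 220 × 24, A = 5 280 mm², x = 110 mm, Ī = 21 296 000 mm⁴.
By symmetry the centroid is at mid-width, x̄ = 110 mm.
All pieces are centred on the centroidal y-axis, so I = ΣĪ = 42 643 840 mm⁴.

I_y ≈ 4.264 × 10⁷ mm⁴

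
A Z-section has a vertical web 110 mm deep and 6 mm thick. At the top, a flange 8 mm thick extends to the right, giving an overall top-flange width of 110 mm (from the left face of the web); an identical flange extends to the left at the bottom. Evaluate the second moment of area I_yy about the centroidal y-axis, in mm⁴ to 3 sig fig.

I_yy ≈ 6.54 × 10⁶ mm⁴

Decompose the section into non-overlapping parts with the origin at the bottom-left of its bounding rectangle.
Web: 6 × 110, A = 660 mm², x = 107 mm, Ī = 1 980 mm⁴.
Top flange (beyond web): 104 × 8, A = 832 mm², x = 162 mm, Ī = 749 909 mm⁴.
Bottom flange (beyond web): 104 × 8, A = 832 mm², x = 52 mm, Ī = 749 909 mm⁴.
Centroid: x̄ = ΣA·x / ΣA = 107 mm.
Transfer each piece to the centroidal y-axis using Ī + A·d² with d = x − 107:
  web: d = 0 mm → contributes +1 980 mm⁴
  top flange (beyond web): d = 55 mm → contributes +3 266 709 mm⁴
  bottom flange (beyond web): d = -55 mm → contributes +3 266 709 mm⁴
Total I = 6 535 399 mm⁴.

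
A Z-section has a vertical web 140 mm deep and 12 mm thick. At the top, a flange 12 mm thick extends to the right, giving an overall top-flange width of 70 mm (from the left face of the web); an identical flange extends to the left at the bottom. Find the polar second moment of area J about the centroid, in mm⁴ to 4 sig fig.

Decompose the section into non-overlapping parts with the origin at the bottom-left of its bounding rectangle.
Web: 12 × 140, A = 1 680 mm², y = 70 mm, Ī = 2 744 000 mm⁴.
Top flange (beyond web): 58 × 12, A = 696 mm², y = 134 mm, Ī = 8 352 mm⁴.
Bottom flange (beyond web): 58 × 12, A = 696 mm², y = 6 mm, Ī = 8 352 mm⁴.
Centroid: ȳ = ΣA·y / ΣA = 70 mm.
Transfer each piece to the centroidal x-axis using Ī + A·d² with d = y − 70:
  web: d = 0 mm → contributes +2 744 000 mm⁴
  top flange (beyond web): d = 64 mm → contributes +2 859 168 mm⁴
  bottom flange (beyond web): d = -64 mm → contributes +2 859 168 mm⁴
Total I = 8 462 336 mm⁴.
For the y-axis: x̄ = 64 mm.
Repeating about the centroidal y-axis gives I_y = 2 115 584 mm⁴.
Polar second moment: J = I_x + I_y = 10 577 920 mm⁴.

J ≈ 1.058 × 10⁷ mm⁴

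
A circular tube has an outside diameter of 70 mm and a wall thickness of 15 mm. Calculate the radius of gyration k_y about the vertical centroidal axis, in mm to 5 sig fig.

Treat the section as a set of non-overlapping primitives; coordinates are from the bounding-box lower-left.
Outer circle: ⌀70, A = 3848.451 mm², x = 35 mm, Ī = 1 178 588 mm⁴.
Bore (subtracted): ⌀40, A = 1256.637 mm², x = 35 mm, Ī = 125663.7 mm⁴.
By symmetry the centroid is at mid-width, x̄ = 35 mm.
All pieces are centred on the vertical centroidal axis, so I = ΣĪ (holes subtracted) = 1 052 924 mm⁴.
Radius of gyration: k = √(I/A) = √(1 052 924 / 2591.814) = 20.15564 mm.

k_y ≈ 20.156 mm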